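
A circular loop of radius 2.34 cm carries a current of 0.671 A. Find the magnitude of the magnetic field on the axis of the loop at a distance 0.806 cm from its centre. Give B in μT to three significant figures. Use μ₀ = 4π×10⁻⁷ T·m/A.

B ≈ 15.2 μT

On the axis of a circular loop, B = μ₀IR² / [2(R²+z²)^(3/2)].
R² + z² = (0.0234)² + (0.00806)² = 0.0006125 m², and (R²+z²)^(3/2) = 1.52×10⁻⁵ m³.
B = (4π×10⁻⁷ × 0.671 × 0.0005476) / (2 × 1.52×10⁻⁵) = 1.52×10⁻⁵ T.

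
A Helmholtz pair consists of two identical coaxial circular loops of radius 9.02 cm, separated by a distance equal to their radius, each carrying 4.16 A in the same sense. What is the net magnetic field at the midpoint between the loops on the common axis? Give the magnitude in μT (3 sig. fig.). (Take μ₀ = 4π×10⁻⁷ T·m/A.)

Each loop contributes B = μ₀IR²/[2(R²+z²)^(3/2)] on the axis, with z measured from that loop.
Loop 1 (z = 0.0451 m): B₁ = 2.07×10⁻⁵ T. Loop 2 (z = 0.0451 m): B₂ = 2.07×10⁻⁵ T.
The fields add: B = B₁ + B₂ = 4.15×10⁻⁵ T.

B ≈ 41.5 μT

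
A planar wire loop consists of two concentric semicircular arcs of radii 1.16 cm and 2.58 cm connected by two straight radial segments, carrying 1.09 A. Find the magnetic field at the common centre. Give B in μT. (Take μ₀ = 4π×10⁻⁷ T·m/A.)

B ≈ 16.2 μT

The radial connectors point toward the centre, so dl × r̂ = 0 and they contribute nothing.
Each semicircle gives μ₀I/(4R): inner arc 2.95×10⁻⁵ T, outer arc 1.33×10⁻⁵ T.
The two arcs carry current in opposite angular senses, so their fields oppose: B = |2.95×10⁻⁵ − 1.33×10⁻⁵| = 1.62×10⁻⁵ T.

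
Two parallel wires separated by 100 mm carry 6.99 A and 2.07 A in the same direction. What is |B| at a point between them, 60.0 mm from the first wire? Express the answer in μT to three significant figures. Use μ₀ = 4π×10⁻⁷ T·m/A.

Each long wire gives B = μ₀I/(2πd). Distances are d₁ = 0.06 m and d₂ = 0.04 m.
B₁ = 2.33×10⁻⁵ T, B₂ = 1.03×10⁻⁵ T.
Between parallel currents the two contributions point in opposite directions, so they subtract. B = |B₁ − B₂| = |2.33×10⁻⁵ − 1.03×10⁻⁵| = 1.30×10⁻⁵ T.

B ≈ 13.0 μT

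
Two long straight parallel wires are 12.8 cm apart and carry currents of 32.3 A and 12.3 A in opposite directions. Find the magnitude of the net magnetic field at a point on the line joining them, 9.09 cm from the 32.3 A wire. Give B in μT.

B ≈ 137 μT

Each long wire gives B = μ₀I/(2πd). Distances are d₁ = 0.0909 m and d₂ = 0.0371 m.
B₁ = 7.11×10⁻⁵ T, B₂ = 6.63×10⁻⁵ T.
Between antiparallel currents both contributions point the same way, so they add. B = B₁ + B₂ = 7.11×10⁻⁵ + 6.63×10⁻⁵ = 1.37×10⁻⁴ T.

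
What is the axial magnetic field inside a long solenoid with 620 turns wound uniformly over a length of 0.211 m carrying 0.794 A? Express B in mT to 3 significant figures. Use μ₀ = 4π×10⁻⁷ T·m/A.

Inside a long solenoid, B = μ₀nI with n = 2938 turns/m.
B = 4π×10⁻⁷ × 2938 × 0.794 = 2.93×10⁻³ T.

B ≈ 2.93 mT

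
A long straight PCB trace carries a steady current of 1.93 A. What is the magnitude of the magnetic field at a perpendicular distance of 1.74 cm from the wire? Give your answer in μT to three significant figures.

B ≈ 22.2 μT

For an infinitely long straight wire, B = μ₀I/(2πd).
B = (4π×10⁻⁷ × 1.93) / (2π × 0.0174) = 2.22×10⁻⁵ T.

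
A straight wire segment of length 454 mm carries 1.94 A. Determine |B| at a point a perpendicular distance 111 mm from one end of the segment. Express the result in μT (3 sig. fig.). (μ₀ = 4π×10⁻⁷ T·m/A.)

For a finite straight segment, B = (μ₀I/4πd)(sinθ₁ + sinθ₂), where θ₁, θ₂ are the angles from the perpendicular to each end.
The perpendicular foot is at one end, so the two end-offsets along the wire are 0 and L = 0.454 m.
sinθ₁ = 0/√(0²+0.111²) = 0.0000; sinθ₂ = 0.454/√(0.454²+0.111²) = 0.9714.
B = (4π×10⁻⁷ × 1.94) / (4π × 0.111) × (0.0000 + 0.9714) = 1.70×10⁻⁶ T.

B ≈ 1.70 μT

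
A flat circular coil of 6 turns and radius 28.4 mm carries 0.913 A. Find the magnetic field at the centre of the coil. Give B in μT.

For an N-turn flat coil, B = Nμ₀I/(2R) with R = 0.0284 m.
B = 6 × 2.02×10⁻⁵ T = 1.21×10⁻⁴ T.

B ≈ 121 μT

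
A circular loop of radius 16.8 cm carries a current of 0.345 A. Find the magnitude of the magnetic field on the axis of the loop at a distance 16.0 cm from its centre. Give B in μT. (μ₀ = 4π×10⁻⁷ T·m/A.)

B ≈ 0.490 μT

On the axis of a circular loop, B = μ₀IR² / [2(R²+z²)^(3/2)].
R² + z² = (0.168)² + (0.16)² = 0.05382 m², and (R²+z²)^(3/2) = 1.25×10⁻² m³.
B = (4π×10⁻⁷ × 0.345 × 0.02822) / (2 × 1.25×10⁻²) = 4.90×10⁻⁷ T.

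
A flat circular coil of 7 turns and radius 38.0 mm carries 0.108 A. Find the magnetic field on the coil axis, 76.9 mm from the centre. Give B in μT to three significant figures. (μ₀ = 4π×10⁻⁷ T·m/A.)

For an N-turn flat coil, B = Nμ₀IR²/[2(R²+z²)^(3/2)] with R = 0.038 m, z = 0.0769 m.
B = 7 × 1.55×10⁻⁷ T = 1.09×10⁻⁶ T.

B ≈ 1.09 μT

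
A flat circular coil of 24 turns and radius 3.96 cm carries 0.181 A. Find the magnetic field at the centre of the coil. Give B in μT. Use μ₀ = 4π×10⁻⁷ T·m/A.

B ≈ 68.9 μT

For an N-turn flat coil, B = Nμ₀I/(2R) with R = 0.0396 m.
B = 24 × 2.87×10⁻⁶ T = 6.89×10⁻⁵ T.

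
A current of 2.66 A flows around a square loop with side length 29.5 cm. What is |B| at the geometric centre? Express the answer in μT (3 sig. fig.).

Each side is a finite straight segment at perpendicular distance d = a/(2 tan(π/4)) = 0.1475 m from the centre, with end-angles ±π/4.
One side contributes B₁ = (μ₀I/4πd)·2 sin(π/4) = 2.55×10⁻⁶ T.
All 4 sides add in the same direction: B = 4 × 2.55×10⁻⁶ = 1.02×10⁻⁵ T.

B ≈ 10.2 μT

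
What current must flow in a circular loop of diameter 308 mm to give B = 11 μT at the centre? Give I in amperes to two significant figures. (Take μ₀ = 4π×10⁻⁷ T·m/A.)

I ≈ 2.7 A

At the centre of a circular loop B = μ₀I/(2R), so I = 2RB/μ₀.
With R = 0.154 m, I = 2 × 0.154 × 1.10×10⁻⁵ / (4π×10⁻⁷) = 2.70 A.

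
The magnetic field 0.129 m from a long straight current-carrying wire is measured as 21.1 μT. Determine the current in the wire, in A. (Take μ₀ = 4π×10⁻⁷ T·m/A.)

For a long straight wire B = μ₀I/(2πd), so I = 2πdB/μ₀.
I = 2π × 0.129 × 2.11×10⁻⁵ / (4π×10⁻⁷) = 13.6 A.

I ≈ 13.6 A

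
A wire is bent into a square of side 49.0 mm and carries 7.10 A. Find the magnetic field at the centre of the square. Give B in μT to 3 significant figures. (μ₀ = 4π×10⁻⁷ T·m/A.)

B ≈ 164 μT

Each side is a finite straight segment at perpendicular distance d = a/(2 tan(π/4)) = 0.0245 m from the centre, with end-angles ±π/4.
One side contributes B₁ = (μ₀I/4πd)·2 sin(π/4) = 4.10×10⁻⁵ T.
All 4 sides add in the same direction: B = 4 × 4.10×10⁻⁵ = 1.64×10⁻⁴ T.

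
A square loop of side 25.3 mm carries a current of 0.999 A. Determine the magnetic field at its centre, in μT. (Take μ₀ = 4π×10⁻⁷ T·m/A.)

Each side is a finite straight segment at perpendicular distance d = a/(2 tan(π/4)) = 0.01265 m from the centre, with end-angles ±π/4.
One side contributes B₁ = (μ₀I/4πd)·2 sin(π/4) = 1.12×10⁻⁵ T.
All 4 sides add in the same direction: B = 4 × 1.12×10⁻⁵ = 4.47×10⁻⁵ T.

B ≈ 44.7 μT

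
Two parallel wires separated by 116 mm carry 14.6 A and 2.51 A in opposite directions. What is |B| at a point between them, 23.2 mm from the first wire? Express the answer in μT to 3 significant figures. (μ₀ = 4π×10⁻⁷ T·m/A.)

Each long wire gives B = μ₀I/(2πd). Distances are d₁ = 0.0232 m and d₂ = 0.0928 m.
B₁ = 1.26×10⁻⁴ T, B₂ = 5.41×10⁻⁶ T.
Between antiparallel currents both contributions point the same way, so they add. B = B₁ + B₂ = 1.26×10⁻⁴ + 5.41×10⁻⁶ = 1.31×10⁻⁴ T.

B ≈ 131 μT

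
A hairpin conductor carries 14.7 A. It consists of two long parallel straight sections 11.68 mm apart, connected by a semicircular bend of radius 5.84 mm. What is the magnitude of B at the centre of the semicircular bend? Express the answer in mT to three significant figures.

B ≈ 1.29 mT

The semicircular arc contributes B_arc = μ₀I·π/(4πR) = μ₀I/(4R) = 7.91×10⁻⁴ T.
Each semi-infinite lead is at perpendicular distance R = 0.00584 m from the centre, with the perpendicular foot at its near end, so it contributes μ₀I/(4πR); both point the same way, together 5.03×10⁻⁴ T.
Arc and leads all point the same direction: B = 7.91×10⁻⁴ + 5.03×10⁻⁴ = 1.29×10⁻³ T.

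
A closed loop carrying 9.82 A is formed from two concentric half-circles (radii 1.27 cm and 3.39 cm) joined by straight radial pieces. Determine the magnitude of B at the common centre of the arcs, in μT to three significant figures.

B ≈ 152 μT

The radial connectors point toward the centre, so dl × r̂ = 0 and they contribute nothing.
Each semicircle gives μ₀I/(4R): inner arc 2.43×10⁻⁴ T, outer arc 9.10×10⁻⁵ T.
The two arcs carry current in opposite angular senses, so their fields oppose: B = |2.43×10⁻⁴ − 9.10×10⁻⁵| = 1.52×10⁻⁴ T.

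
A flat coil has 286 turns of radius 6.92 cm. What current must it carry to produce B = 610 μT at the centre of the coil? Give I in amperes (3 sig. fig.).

I ≈ 0.235 A

For an N-turn coil, B = Nμ₀I/(2R) with R = 0.0692 m, so I = 2RB/(Nμ₀) = 2 × 0.0692 × 6.10×10⁻⁴ / (286 × 4π×10⁻⁷) = 0.235 A.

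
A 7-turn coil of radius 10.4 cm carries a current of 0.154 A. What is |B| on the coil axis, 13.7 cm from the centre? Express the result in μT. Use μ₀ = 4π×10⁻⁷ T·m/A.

For an N-turn flat coil, B = Nμ₀IR²/[2(R²+z²)^(3/2)] with R = 0.104 m, z = 0.137 m.
B = 7 × 2.06×10⁻⁷ T = 1.44×10⁻⁶ T.

B ≈ 1.44 μT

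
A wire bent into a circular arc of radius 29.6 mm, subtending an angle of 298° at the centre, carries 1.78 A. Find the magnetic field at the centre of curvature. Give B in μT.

The Biot–Savart field of a circular arc at its centre is B = μ₀Iφ/(4πR), with φ = 5.201 rad.
B = (4π×10⁻⁷ × 1.78 × 5.201) / (4π × 0.0296) = 3.13×10⁻⁵ T.

B ≈ 31.3 μT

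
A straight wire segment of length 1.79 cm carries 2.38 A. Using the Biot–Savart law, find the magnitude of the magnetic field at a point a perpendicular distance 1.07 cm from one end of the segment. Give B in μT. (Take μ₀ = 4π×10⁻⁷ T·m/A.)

For a finite straight segment, B = (μ₀I/4πd)(sinθ₁ + sinθ₂), where θ₁, θ₂ are the angles from the perpendicular to each end.
The perpendicular foot is at one end, so the two end-offsets along the wire are 0 and L = 0.0179 m.
sinθ₁ = 0/√(0²+0.0107²) = 0.0000; sinθ₂ = 0.0179/√(0.0179²+0.0107²) = 0.8583.
B = (4π×10⁻⁷ × 2.38) / (4π × 0.0107) × (0.0000 + 0.8583) = 1.91×10⁻⁵ T.

B ≈ 19.1 μT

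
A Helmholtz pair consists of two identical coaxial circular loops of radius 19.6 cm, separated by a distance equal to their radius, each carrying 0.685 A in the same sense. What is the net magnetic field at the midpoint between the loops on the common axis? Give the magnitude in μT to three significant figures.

Each loop contributes B = μ₀IR²/[2(R²+z²)^(3/2)] on the axis, with z measured from that loop.
Loop 1 (z = 0.098 m): B₁ = 1.57×10⁻⁶ T. Loop 2 (z = 0.098 m): B₂ = 1.57×10⁻⁶ T.
The fields add: B = B₁ + B₂ = 3.14×10⁻⁶ T.

B ≈ 3.14 μT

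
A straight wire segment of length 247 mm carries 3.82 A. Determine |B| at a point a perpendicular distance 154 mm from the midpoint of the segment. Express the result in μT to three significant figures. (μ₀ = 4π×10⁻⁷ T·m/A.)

For a finite straight segment, B = (μ₀I/4πd)(sinθ₁ + sinθ₂), where θ₁, θ₂ are the angles from the perpendicular to each end.
The perpendicular from the point meets the wire at its midpoint, so each end is L/2 = 0.1235 m away along the wire.
sinθ₁ = 0.1235/√(0.1235²+0.154²) = 0.6256; sinθ₂ = 0.1235/√(0.1235²+0.154²) = 0.6256.
B = (4π×10⁻⁷ × 3.82) / (4π × 0.154) × (0.6256 + 0.6256) = 3.10×10⁻⁶ T.

B ≈ 3.10 μT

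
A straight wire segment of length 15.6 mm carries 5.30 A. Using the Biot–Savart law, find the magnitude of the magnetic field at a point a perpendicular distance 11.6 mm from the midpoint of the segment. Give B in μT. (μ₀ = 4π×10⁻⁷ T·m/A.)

For a finite straight segment, B = (μ₀I/4πd)(sinθ₁ + sinθ₂), where θ₁, θ₂ are the angles from the perpendicular to each end.
The perpendicular from the point meets the wire at its midpoint, so each end is L/2 = 0.0078 m away along the wire.
sinθ₁ = 0.0078/√(0.0078²+0.0116²) = 0.5580; sinθ₂ = 0.0078/√(0.0078²+0.0116²) = 0.5580.
B = (4π×10⁻⁷ × 5.30) / (4π × 0.0116) × (0.5580 + 0.5580) = 5.10×10⁻⁵ T.

B ≈ 51.0 μT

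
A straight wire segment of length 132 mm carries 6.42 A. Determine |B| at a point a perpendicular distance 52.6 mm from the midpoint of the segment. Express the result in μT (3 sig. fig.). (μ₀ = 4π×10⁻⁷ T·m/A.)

B ≈ 19.1 μT

For a finite straight segment, B = (μ₀I/4πd)(sinθ₁ + sinθ₂), where θ₁, θ₂ are the angles from the perpendicular to each end.
The perpendicular from the point meets the wire at its midpoint, so each end is L/2 = 0.066 m away along the wire.
sinθ₁ = 0.066/√(0.066²+0.0526²) = 0.7820; sinθ₂ = 0.066/√(0.066²+0.0526²) = 0.7820.
B = (4π×10⁻⁷ × 6.42) / (4π × 0.0526) × (0.7820 + 0.7820) = 1.91×10⁻⁵ T.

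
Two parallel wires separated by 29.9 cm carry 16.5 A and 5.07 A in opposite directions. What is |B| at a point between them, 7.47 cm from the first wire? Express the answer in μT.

B ≈ 48.7 μT

Each long wire gives B = μ₀I/(2πd). Distances are d₁ = 0.0747 m and d₂ = 0.2243 m.
B₁ = 4.42×10⁻⁵ T, B₂ = 4.52×10⁻⁶ T.
Between antiparallel currents both contributions point the same way, so they add. B = B₁ + B₂ = 4.42×10⁻⁵ + 4.52×10⁻⁶ = 4.87×10⁻⁵ T.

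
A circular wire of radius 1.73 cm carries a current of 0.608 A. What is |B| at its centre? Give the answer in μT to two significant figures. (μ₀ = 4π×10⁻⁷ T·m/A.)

B ≈ 22 μT

At the centre of a circular loop the Biot–Savart law gives B = μ₀I/(2R).
B = (4π×10⁻⁷ × 0.608) / (2 × 0.0173) = 2.21×10⁻⁵ T.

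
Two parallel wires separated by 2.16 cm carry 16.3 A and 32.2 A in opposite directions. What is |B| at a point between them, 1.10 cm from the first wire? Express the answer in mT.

Each long wire gives B = μ₀I/(2πd). Distances are d₁ = 0.011 m and d₂ = 0.0106 m.
B₁ = 2.96×10⁻⁴ T, B₂ = 6.08×10⁻⁴ T.
Between antiparallel currents both contributions point the same way, so they add. B = B₁ + B₂ = 2.96×10⁻⁴ + 6.08×10⁻⁴ = 9.04×10⁻⁴ T.

B ≈ 0.904 mT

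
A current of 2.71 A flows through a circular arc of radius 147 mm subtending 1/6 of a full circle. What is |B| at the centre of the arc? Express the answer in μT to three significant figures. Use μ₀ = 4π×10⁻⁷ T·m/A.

The Biot–Savart field of a circular arc at its centre is B = μ₀Iφ/(4πR), with φ = 1.047 rad.
B = (4π×10⁻⁷ × 2.71 × 1.047) / (4π × 0.147) = 1.93×10⁻⁶ T.

B ≈ 1.93 μT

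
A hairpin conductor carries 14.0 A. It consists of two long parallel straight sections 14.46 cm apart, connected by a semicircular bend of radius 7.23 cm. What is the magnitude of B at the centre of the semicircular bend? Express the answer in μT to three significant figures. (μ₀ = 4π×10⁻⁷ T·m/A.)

The semicircular arc contributes B_arc = μ₀I·π/(4πR) = μ₀I/(4R) = 6.08×10⁻⁵ T.
Each semi-infinite lead is at perpendicular distance R = 0.0723 m from the centre, with the perpendicular foot at its near end, so it contributes μ₀I/(4πR); both point the same way, together 3.87×10⁻⁵ T.
Arc and leads all point the same direction: B = 6.08×10⁻⁵ + 3.87×10⁻⁵ = 9.96×10⁻⁵ T.

B ≈ 99.6 μT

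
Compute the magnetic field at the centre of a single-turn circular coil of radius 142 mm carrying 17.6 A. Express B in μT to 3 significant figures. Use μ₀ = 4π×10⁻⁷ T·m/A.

At the centre of a circular loop the Biot–Savart law gives B = μ₀I/(2R).
B = (4π×10⁻⁷ × 17.6) / (2 × 0.142) = 7.79×10⁻⁵ T.

B ≈ 77.9 μT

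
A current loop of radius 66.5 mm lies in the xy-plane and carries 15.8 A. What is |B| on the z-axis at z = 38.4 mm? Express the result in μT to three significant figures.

On the axis of a circular loop, B = μ₀IR² / [2(R²+z²)^(3/2)].
R² + z² = (0.0665)² + (0.0384)² = 0.005897 m², and (R²+z²)^(3/2) = 4.53×10⁻⁴ m³.
B = (4π×10⁻⁷ × 15.8 × 0.004422) / (2 × 4.53×10⁻⁴) = 9.70×10⁻⁵ T.

B ≈ 97.0 μT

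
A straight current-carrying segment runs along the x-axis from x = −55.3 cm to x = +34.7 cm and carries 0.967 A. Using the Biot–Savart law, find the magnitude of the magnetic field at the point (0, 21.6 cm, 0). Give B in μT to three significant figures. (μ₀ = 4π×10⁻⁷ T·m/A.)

B ≈ 0.797 μT

For a finite straight segment, B = (μ₀I/4πd)(sinθ₁ + sinθ₂), where θ₁, θ₂ are the angles from the perpendicular to each end.
The perpendicular distance is d = 0.216 m; the end-offsets along the wire are a = 0.553 m and b = 0.347 m.
sinθ₁ = 0.553/√(0.553²+0.216²) = 0.9315; sinθ₂ = 0.347/√(0.347²+0.216²) = 0.8490.
B = (4π×10⁻⁷ × 0.967) / (4π × 0.216) × (0.9315 + 0.8490) = 7.97×10⁻⁷ T.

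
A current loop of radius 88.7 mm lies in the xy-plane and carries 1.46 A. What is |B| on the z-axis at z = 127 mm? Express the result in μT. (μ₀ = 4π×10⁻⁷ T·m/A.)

B ≈ 1.94 μT

On the axis of a circular loop, B = μ₀IR² / [2(R²+z²)^(3/2)].
R² + z² = (0.0887)² + (0.127)² = 0.024 m², and (R²+z²)^(3/2) = 3.72×10⁻³ m³.
B = (4π×10⁻⁷ × 1.46 × 0.007868) / (2 × 3.72×10⁻³) = 1.94×10⁻⁶ T.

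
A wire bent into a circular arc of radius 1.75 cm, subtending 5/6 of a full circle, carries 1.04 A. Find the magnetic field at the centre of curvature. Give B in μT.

The Biot–Savart field of a circular arc at its centre is B = μ₀Iφ/(4πR), with φ = 5.236 rad.
B = (4π×10⁻⁷ × 1.04 × 5.236) / (4π × 0.0175) = 3.11×10⁻⁵ T.

B ≈ 31.1 μT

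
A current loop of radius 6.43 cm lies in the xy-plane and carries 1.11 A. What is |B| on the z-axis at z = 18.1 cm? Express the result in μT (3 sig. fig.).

B ≈ 0.407 μT

On the axis of a circular loop, B = μ₀IR² / [2(R²+z²)^(3/2)].
R² + z² = (0.0643)² + (0.181)² = 0.0369 m², and (R²+z²)^(3/2) = 7.09×10⁻³ m³.
B = (4π×10⁻⁷ × 1.11 × 0.004134) / (2 × 7.09×10⁻³) = 4.07×10⁻⁷ T.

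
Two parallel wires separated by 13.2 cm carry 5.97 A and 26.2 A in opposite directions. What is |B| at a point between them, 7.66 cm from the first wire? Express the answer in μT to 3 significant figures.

Each long wire gives B = μ₀I/(2πd). Distances are d₁ = 0.0766 m and d₂ = 0.0554 m.
B₁ = 1.56×10⁻⁵ T, B₂ = 9.46×10⁻⁵ T.
Between antiparallel currents both contributions point the same way, so they add. B = B₁ + B₂ = 1.56×10⁻⁵ + 9.46×10⁻⁵ = 1.10×10⁻⁴ T.

B ≈ 110 μT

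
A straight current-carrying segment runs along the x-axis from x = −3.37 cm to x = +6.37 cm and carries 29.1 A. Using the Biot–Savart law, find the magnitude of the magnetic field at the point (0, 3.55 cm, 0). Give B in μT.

B ≈ 128 μT

For a finite straight segment, B = (μ₀I/4πd)(sinθ₁ + sinθ₂), where θ₁, θ₂ are the angles from the perpendicular to each end.
The perpendicular distance is d = 0.0355 m; the end-offsets along the wire are a = 0.0337 m and b = 0.0637 m.
sinθ₁ = 0.0337/√(0.0337²+0.0355²) = 0.6885; sinθ₂ = 0.0637/√(0.0637²+0.0355²) = 0.8735.
B = (4π×10⁻⁷ × 29.1) / (4π × 0.0355) × (0.6885 + 0.8735) = 1.28×10⁻⁴ T.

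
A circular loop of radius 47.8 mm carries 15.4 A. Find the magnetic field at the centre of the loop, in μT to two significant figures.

At the centre of a circular loop the Biot–Savart law gives B = μ₀I/(2R).
B = (4π×10⁻⁷ × 15.4) / (2 × 0.0478) = 2.02×10⁻⁴ T.

B ≈ 200 μT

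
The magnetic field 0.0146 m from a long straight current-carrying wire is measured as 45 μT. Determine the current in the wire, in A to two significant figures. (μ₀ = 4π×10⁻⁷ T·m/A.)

For a long straight wire B = μ₀I/(2πd), so I = 2πdB/μ₀.
I = 2π × 0.0146 × 4.50×10⁻⁵ / (4π×10⁻⁷) = 3.28 A.

I ≈ 3.3 A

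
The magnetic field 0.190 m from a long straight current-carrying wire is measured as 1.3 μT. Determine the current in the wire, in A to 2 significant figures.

For a long straight wire B = μ₀I/(2πd), so I = 2πdB/μ₀.
I = 2π × 0.19 × 1.30×10⁻⁶ / (4π×10⁻⁷) = 1.24 A.

I ≈ 1.2 A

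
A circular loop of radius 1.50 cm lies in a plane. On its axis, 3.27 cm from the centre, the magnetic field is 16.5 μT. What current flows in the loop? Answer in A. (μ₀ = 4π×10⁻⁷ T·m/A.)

On the axis of a loop, B = μ₀IR²/[2(R²+z²)^(3/2)], so I = 2B(R²+z²)^(3/2)/(μ₀R²).
R² + z² = 0.000225 + 0.001069 = 0.001294 m²; raised to 3/2 gives 4.66×10⁻⁵ m³.
I = 2 × 1.65×10⁻⁵ × 4.66×10⁻⁵ / (1.26×10⁻⁶ × 0.000225) = 5.43 A.

I ≈ 5.43 A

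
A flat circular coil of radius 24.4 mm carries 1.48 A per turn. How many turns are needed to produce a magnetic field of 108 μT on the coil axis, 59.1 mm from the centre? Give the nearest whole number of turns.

N = 51

For an N-turn coil, B = Nμ₀IR²/[2(R²+z²)^(3/2)]. A single turn gives B₁ = 2.12×10⁻⁶ T with R = 0.0244 m, z = 0.0591 m.
N = B/B₁ = 1.08×10⁻⁴ / 2.12×10⁻⁶ = 50.99.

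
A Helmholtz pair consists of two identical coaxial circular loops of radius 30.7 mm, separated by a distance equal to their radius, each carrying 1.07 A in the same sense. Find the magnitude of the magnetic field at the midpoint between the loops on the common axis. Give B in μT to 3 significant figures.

B ≈ 31.3 μT

Each loop contributes B = μ₀IR²/[2(R²+z²)^(3/2)] on the axis, with z measured from that loop.
Loop 1 (z = 0.01535 m): B₁ = 1.57×10⁻⁵ T. Loop 2 (z = 0.01535 m): B₂ = 1.57×10⁻⁵ T.
The fields add: B = B₁ + B₂ = 3.13×10⁻⁵ T.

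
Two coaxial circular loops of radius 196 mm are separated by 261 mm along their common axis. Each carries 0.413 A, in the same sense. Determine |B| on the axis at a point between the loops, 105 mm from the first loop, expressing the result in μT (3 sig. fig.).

Each loop contributes B = μ₀IR²/[2(R²+z²)^(3/2)] on the axis, with z measured from that loop.
Loop 1 (z = 0.105 m): B₁ = 9.07×10⁻⁷ T. Loop 2 (z = 0.156 m): B₂ = 6.34×10⁻⁷ T.
The fields add: B = B₁ + B₂ = 1.54×10⁻⁶ T.

B ≈ 1.54 μT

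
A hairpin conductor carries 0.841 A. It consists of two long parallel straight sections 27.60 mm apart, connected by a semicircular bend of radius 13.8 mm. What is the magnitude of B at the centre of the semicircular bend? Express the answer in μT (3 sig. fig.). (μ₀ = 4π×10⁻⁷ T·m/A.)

The semicircular arc contributes B_arc = μ₀I·π/(4πR) = μ₀I/(4R) = 1.91×10⁻⁵ T.
Each semi-infinite lead is at perpendicular distance R = 0.0138 m from the centre, with the perpendicular foot at its near end, so it contributes μ₀I/(4πR); both point the same way, together 1.22×10⁻⁵ T.
Arc and leads all point the same direction: B = 1.91×10⁻⁵ + 1.22×10⁻⁵ = 3.13×10⁻⁵ T.

B ≈ 31.3 μT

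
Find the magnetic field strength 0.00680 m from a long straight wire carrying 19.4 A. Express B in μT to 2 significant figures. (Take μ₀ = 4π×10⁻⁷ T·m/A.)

For an infinitely long straight wire, B = μ₀I/(2πd).
B = (4π×10⁻⁷ × 19.4) / (2π × 0.0068) = 5.71×10⁻⁴ T.

B ≈ 570 μT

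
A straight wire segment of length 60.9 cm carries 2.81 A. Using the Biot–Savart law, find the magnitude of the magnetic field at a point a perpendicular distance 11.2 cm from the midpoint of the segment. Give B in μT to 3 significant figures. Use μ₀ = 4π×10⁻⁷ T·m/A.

For a finite straight segment, B = (μ₀I/4πd)(sinθ₁ + sinθ₂), where θ₁, θ₂ are the angles from the perpendicular to each end.
The perpendicular from the point meets the wire at its midpoint, so each end is L/2 = 0.3045 m away along the wire.
sinθ₁ = 0.3045/√(0.3045²+0.112²) = 0.9385; sinθ₂ = 0.3045/√(0.3045²+0.112²) = 0.9385.
B = (4π×10⁻⁷ × 2.81) / (4π × 0.112) × (0.9385 + 0.9385) = 4.71×10⁻⁶ T.

B ≈ 4.71 μT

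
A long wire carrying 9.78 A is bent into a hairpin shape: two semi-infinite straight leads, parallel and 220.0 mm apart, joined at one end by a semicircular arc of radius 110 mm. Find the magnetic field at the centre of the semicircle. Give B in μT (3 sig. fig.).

B ≈ 45.7 μT

The semicircular arc contributes B_arc = μ₀I·π/(4πR) = μ₀I/(4R) = 2.79×10⁻⁵ T.
Each semi-infinite lead is at perpendicular distance R = 0.11 m from the centre, with the perpendicular foot at its near end, so it contributes μ₀I/(4πR); both point the same way, together 1.78×10⁻⁵ T.
Arc and leads all point the same direction: B = 2.79×10⁻⁵ + 1.78×10⁻⁵ = 4.57×10⁻⁵ T.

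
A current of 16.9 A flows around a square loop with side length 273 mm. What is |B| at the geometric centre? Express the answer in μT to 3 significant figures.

Each side is a finite straight segment at perpendicular distance d = a/(2 tan(π/4)) = 0.1365 m from the centre, with end-angles ±π/4.
One side contributes B₁ = (μ₀I/4πd)·2 sin(π/4) = 1.75×10⁻⁵ T.
All 4 sides add in the same direction: B = 4 × 1.75×10⁻⁵ = 7.00×10⁻⁵ T.

B ≈ 70.0 μT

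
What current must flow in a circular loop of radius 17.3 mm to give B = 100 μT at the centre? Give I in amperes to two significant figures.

I ≈ 2.8 A

At the centre of a circular loop B = μ₀I/(2R), so I = 2RB/μ₀.
With R = 0.0173 m, I = 2 × 0.0173 × 1.00×10⁻⁴ / (4π×10⁻⁷) = 2.75 A.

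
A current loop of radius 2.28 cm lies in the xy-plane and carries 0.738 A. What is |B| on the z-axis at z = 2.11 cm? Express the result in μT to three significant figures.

On the axis of a circular loop, B = μ₀IR² / [2(R²+z²)^(3/2)].
R² + z² = (0.0228)² + (0.0211)² = 0.000965 m², and (R²+z²)^(3/2) = 3.00×10⁻⁵ m³.
B = (4π×10⁻⁷ × 0.738 × 0.0005198) / (2 × 3.00×10⁻⁵) = 8.04×10⁻⁶ T.

B ≈ 8.04 μT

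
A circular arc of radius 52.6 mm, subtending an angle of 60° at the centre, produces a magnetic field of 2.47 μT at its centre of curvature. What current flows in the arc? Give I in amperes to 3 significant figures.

I ≈ 1.24 A

For a circular arc, B = μ₀Iφ/(4πR) with φ in radians; here φ = 1.047 rad.
So I = 4πRB/(μ₀φ) = 4π × 0.0526 × 2.47×10⁻⁶ / (4π×10⁻⁷ × 1.047) = 1.24 A.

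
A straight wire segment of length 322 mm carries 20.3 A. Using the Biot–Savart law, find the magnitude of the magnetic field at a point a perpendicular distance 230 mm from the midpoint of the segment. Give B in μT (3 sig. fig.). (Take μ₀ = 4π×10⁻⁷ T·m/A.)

For a finite straight segment, B = (μ₀I/4πd)(sinθ₁ + sinθ₂), where θ₁, θ₂ are the angles from the perpendicular to each end.
The perpendicular from the point meets the wire at its midpoint, so each end is L/2 = 0.161 m away along the wire.
sinθ₁ = 0.161/√(0.161²+0.23²) = 0.5735; sinθ₂ = 0.161/√(0.161²+0.23²) = 0.5735.
B = (4π×10⁻⁷ × 20.3) / (4π × 0.23) × (0.5735 + 0.5735) = 1.01×10⁻⁵ T.

B ≈ 10.1 μT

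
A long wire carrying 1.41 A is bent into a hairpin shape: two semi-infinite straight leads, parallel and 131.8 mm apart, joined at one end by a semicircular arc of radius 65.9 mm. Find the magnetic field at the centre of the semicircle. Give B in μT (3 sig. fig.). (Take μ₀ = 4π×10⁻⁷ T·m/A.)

The semicircular arc contributes B_arc = μ₀I·π/(4πR) = μ₀I/(4R) = 6.72×10⁻⁶ T.
Each semi-infinite lead is at perpendicular distance R = 0.0659 m from the centre, with the perpendicular foot at its near end, so it contributes μ₀I/(4πR); both point the same way, together 4.28×10⁻⁶ T.
Arc and leads all point the same direction: B = 6.72×10⁻⁶ + 4.28×10⁻⁶ = 1.10×10⁻⁵ T.

B ≈ 11.0 μT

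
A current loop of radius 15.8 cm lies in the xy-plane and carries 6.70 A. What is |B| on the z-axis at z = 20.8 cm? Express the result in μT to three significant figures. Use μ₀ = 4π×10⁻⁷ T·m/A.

On the axis of a circular loop, B = μ₀IR² / [2(R²+z²)^(3/2)].
R² + z² = (0.158)² + (0.208)² = 0.06823 m², and (R²+z²)^(3/2) = 1.78×10⁻² m³.
B = (4π×10⁻⁷ × 6.70 × 0.02496) / (2 × 1.78×10⁻²) = 5.90×10⁻⁶ T.

B ≈ 5.90 μT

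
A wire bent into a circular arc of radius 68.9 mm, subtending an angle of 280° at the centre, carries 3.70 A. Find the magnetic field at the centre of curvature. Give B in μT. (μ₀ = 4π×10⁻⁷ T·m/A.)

B ≈ 26.2 μT

The Biot–Savart field of a circular arc at its centre is B = μ₀Iφ/(4πR), with φ = 4.887 rad.
B = (4π×10⁻⁷ × 3.70 × 4.887) / (4π × 0.0689) = 2.62×10⁻⁵ T.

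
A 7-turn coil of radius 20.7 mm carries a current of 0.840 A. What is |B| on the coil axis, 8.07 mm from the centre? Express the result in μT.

B ≈ 144 μT

For an N-turn flat coil, B = Nμ₀IR²/[2(R²+z²)^(3/2)] with R = 0.0207 m, z = 0.00807 m.
B = 7 × 2.06×10⁻⁵ T = 1.44×10⁻⁴ T.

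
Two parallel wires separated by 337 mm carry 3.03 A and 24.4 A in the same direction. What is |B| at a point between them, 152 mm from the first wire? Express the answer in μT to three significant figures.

Each long wire gives B = μ₀I/(2πd). Distances are d₁ = 0.152 m and d₂ = 0.185 m.
B₁ = 3.99×10⁻⁶ T, B₂ = 2.64×10⁻⁵ T.
Between parallel currents the two contributions point in opposite directions, so they subtract. B = |B₁ − B₂| = |3.99×10⁻⁶ − 2.64×10⁻⁵| = 2.24×10⁻⁵ T.

B ≈ 22.4 μT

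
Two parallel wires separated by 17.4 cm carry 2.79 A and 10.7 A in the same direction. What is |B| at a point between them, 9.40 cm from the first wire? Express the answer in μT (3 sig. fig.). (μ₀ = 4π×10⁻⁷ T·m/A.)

Each long wire gives B = μ₀I/(2πd). Distances are d₁ = 0.094 m and d₂ = 0.08 m.
B₁ = 5.94×10⁻⁶ T, B₂ = 2.67×10⁻⁵ T.
Between parallel currents the two contributions point in opposite directions, so they subtract. B = |B₁ − B₂| = |5.94×10⁻⁶ − 2.67×10⁻⁵| = 2.08×10⁻⁵ T.

B ≈ 20.8 μT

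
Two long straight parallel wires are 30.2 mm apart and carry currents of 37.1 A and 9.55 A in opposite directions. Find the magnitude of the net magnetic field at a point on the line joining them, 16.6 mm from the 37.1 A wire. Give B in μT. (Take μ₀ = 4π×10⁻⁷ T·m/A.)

B ≈ 587 μT

Each long wire gives B = μ₀I/(2πd). Distances are d₁ = 0.0166 m and d₂ = 0.0136 m.
B₁ = 4.47×10⁻⁴ T, B₂ = 1.40×10⁻⁴ T.
Between antiparallel currents both contributions point the same way, so they add. B = B₁ + B₂ = 4.47×10⁻⁴ + 1.40×10⁻⁴ = 5.87×10⁻⁴ T.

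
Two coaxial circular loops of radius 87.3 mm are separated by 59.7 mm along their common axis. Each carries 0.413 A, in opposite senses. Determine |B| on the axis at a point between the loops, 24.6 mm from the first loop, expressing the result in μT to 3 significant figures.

Each loop contributes B = μ₀IR²/[2(R²+z²)^(3/2)] on the axis, with z measured from that loop.
Loop 1 (z = 0.0246 m): B₁ = 2.65×10⁻⁶ T. Loop 2 (z = 0.0351 m): B₂ = 2.37×10⁻⁶ T.
The fields oppose: B = |B₁ − B₂| = 2.76×10⁻⁷ T.

B ≈ 0.276 μT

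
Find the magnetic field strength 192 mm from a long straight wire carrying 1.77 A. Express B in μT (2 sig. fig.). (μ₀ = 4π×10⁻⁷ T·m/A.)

B ≈ 1.8 μT

For an infinitely long straight wire, B = μ₀I/(2πd).
B = (4π×10⁻⁷ × 1.77) / (2π × 0.192) = 1.84×10⁻⁶ T.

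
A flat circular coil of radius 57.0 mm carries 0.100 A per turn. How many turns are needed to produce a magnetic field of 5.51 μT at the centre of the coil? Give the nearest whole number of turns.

For an N-turn coil, B = Nμ₀I/(2R). A single turn gives B₁ = 1.10×10⁻⁶ T with R = 0.057 m.
N = B/B₁ = 5.51×10⁻⁶ / 1.10×10⁻⁶ = 5.00.

N = 5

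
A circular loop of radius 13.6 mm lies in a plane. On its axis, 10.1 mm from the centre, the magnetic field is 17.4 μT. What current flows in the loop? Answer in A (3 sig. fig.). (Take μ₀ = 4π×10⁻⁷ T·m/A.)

On the axis of a loop, B = μ₀IR²/[2(R²+z²)^(3/2)], so I = 2B(R²+z²)^(3/2)/(μ₀R²).
R² + z² = 0.000185 + 0.000102 = 0.000287 m²; raised to 3/2 gives 4.86×10⁻⁶ m³.
I = 2 × 1.74×10⁻⁵ × 4.86×10⁻⁶ / (1.26×10⁻⁶ × 0.000185) = 0.728 A.

I ≈ 0.728 A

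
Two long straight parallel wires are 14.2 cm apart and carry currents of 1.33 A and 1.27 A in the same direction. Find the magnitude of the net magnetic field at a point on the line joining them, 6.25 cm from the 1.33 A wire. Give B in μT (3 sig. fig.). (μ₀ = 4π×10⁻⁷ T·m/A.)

B ≈ 1.06 μT

Each long wire gives B = μ₀I/(2πd). Distances are d₁ = 0.0625 m and d₂ = 0.0795 m.
B₁ = 4.26×10⁻⁶ T, B₂ = 3.19×10⁻⁶ T.
Between parallel currents the two contributions point in opposite directions, so they subtract. B = |B₁ − B₂| = |4.26×10⁻⁶ − 3.19×10⁻⁶| = 1.06×10⁻⁶ T.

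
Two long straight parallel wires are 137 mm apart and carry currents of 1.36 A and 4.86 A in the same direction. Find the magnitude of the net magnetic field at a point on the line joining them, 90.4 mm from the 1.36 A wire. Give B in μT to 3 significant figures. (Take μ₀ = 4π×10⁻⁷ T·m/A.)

B ≈ 17.8 μT

Each long wire gives B = μ₀I/(2πd). Distances are d₁ = 0.0904 m and d₂ = 0.0466 m.
B₁ = 3.01×10⁻⁶ T, B₂ = 2.09×10⁻⁵ T.
Between parallel currents the two contributions point in opposite directions, so they subtract. B = |B₁ − B₂| = |3.01×10⁻⁶ − 2.09×10⁻⁵| = 1.78×10⁻⁵ T.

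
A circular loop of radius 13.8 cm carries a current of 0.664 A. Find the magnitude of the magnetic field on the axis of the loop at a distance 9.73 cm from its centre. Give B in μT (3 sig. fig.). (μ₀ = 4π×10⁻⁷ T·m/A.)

On the axis of a circular loop, B = μ₀IR² / [2(R²+z²)^(3/2)].
R² + z² = (0.138)² + (0.0973)² = 0.02851 m², and (R²+z²)^(3/2) = 4.81×10⁻³ m³.
B = (4π×10⁻⁷ × 0.664 × 0.01904) / (2 × 4.81×10⁻³) = 1.65×10⁻⁶ T.

B ≈ 1.65 μT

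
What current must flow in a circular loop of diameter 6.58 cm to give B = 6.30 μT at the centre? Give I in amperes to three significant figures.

I ≈ 0.330 A

At the centre of a circular loop B = μ₀I/(2R), so I = 2RB/μ₀.
With R = 0.0329 m, I = 2 × 0.0329 × 6.30×10⁻⁶ / (4π×10⁻⁷) = 0.330 A.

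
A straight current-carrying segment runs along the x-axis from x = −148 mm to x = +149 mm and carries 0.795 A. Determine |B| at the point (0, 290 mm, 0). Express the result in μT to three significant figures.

For a finite straight segment, B = (μ₀I/4πd)(sinθ₁ + sinθ₂), where θ₁, θ₂ are the angles from the perpendicular to each end.
The perpendicular distance is d = 0.29 m; the end-offsets along the wire are a = 0.148 m and b = 0.149 m.
sinθ₁ = 0.148/√(0.148²+0.29²) = 0.4546; sinθ₂ = 0.149/√(0.149²+0.29²) = 0.4570.
B = (4π×10⁻⁷ × 0.795) / (4π × 0.29) × (0.4546 + 0.4570) = 2.50×10⁻⁷ T.

B ≈ 0.250 μT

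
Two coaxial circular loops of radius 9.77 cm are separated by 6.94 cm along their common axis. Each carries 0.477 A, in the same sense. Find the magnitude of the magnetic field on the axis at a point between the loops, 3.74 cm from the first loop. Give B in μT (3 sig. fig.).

B ≈ 5.13 μT

Each loop contributes B = μ₀IR²/[2(R²+z²)^(3/2)] on the axis, with z measured from that loop.
Loop 1 (z = 0.0374 m): B₁ = 2.50×10⁻⁶ T. Loop 2 (z = 0.032 m): B₂ = 2.63×10⁻⁶ T.
The fields add: B = B₁ + B₂ = 5.13×10⁻⁶ T.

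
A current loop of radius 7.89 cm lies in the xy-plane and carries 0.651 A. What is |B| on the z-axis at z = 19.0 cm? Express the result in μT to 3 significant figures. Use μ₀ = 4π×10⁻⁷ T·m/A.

On the axis of a circular loop, B = μ₀IR² / [2(R²+z²)^(3/2)].
R² + z² = (0.0789)² + (0.19)² = 0.04233 m², and (R²+z²)^(3/2) = 8.71×10⁻³ m³.
B = (4π×10⁻⁷ × 0.651 × 0.006225) / (2 × 8.71×10⁻³) = 2.92×10⁻⁷ T.

B ≈ 0.292 μT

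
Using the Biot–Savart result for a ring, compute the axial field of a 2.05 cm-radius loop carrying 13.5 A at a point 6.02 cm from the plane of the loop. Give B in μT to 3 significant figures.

On the axis of a circular loop, B = μ₀IR² / [2(R²+z²)^(3/2)].
R² + z² = (0.0205)² + (0.0602)² = 0.004044 m², and (R²+z²)^(3/2) = 2.57×10⁻⁴ m³.
B = (4π×10⁻⁷ × 13.5 × 0.0004202) / (2 × 2.57×10⁻⁴) = 1.39×10⁻⁵ T.

B ≈ 13.9 μT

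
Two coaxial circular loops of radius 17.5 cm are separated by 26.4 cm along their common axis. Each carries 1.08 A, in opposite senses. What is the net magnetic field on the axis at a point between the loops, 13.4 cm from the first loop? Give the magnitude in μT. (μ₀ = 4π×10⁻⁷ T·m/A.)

Each loop contributes B = μ₀IR²/[2(R²+z²)^(3/2)] on the axis, with z measured from that loop.
Loop 1 (z = 0.134 m): B₁ = 1.94×10⁻⁶ T. Loop 2 (z = 0.13 m): B₂ = 2.01×10⁻⁶ T.
The fields oppose: B = |B₁ − B₂| = 6.50×10⁻⁸ T.

B ≈ 0.0650 μT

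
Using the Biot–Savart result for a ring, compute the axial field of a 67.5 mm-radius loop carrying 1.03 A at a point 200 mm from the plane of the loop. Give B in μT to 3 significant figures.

B ≈ 0.314 μT

On the axis of a circular loop, B = μ₀IR² / [2(R²+z²)^(3/2)].
R² + z² = (0.0675)² + (0.2)² = 0.04456 m², and (R²+z²)^(3/2) = 9.41×10⁻³ m³.
B = (4π×10⁻⁷ × 1.03 × 0.004556) / (2 × 9.41×10⁻³) = 3.14×10⁻⁷ T.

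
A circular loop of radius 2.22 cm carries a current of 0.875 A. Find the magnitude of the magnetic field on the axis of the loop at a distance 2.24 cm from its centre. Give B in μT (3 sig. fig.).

On the axis of a circular loop, B = μ₀IR² / [2(R²+z²)^(3/2)].
R² + z² = (0.0222)² + (0.0224)² = 0.0009946 m², and (R²+z²)^(3/2) = 3.14×10⁻⁵ m³.
B = (4π×10⁻⁷ × 0.875 × 0.0004928) / (2 × 3.14×10⁻⁵) = 8.64×10⁻⁶ T.

B ≈ 8.64 μT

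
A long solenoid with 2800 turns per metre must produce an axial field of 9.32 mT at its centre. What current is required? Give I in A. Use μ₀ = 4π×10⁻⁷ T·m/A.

I ≈ 2.65 A

Inside a long solenoid B = μ₀nI with n = 2800 m⁻¹, so I = B/(μ₀n).
I = 9.32×10⁻³ / (4π×10⁻⁷ × 2800) = 2.65 A.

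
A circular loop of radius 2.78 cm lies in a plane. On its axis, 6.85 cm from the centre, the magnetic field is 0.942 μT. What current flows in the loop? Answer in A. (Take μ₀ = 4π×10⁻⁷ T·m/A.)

I ≈ 0.784 A

On the axis of a loop, B = μ₀IR²/[2(R²+z²)^(3/2)], so I = 2B(R²+z²)^(3/2)/(μ₀R²).
R² + z² = 0.0007728 + 0.004692 = 0.005465 m²; raised to 3/2 gives 4.04×10⁻⁴ m³.
I = 2 × 9.42×10⁻⁷ × 4.04×10⁻⁴ / (1.26×10⁻⁶ × 0.0007728) = 0.784 A.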